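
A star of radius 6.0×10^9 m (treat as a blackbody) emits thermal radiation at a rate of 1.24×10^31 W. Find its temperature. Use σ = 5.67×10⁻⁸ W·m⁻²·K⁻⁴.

A = 4πr² = 4π × (6.0×10^9)² = 4.52×10^20 m².
From P = σAT⁴, T = (P / σA)^(1/4) = (1.24×10^31 / (5.67×10⁻⁸ × 4.52×10^20))^(1/4).
T = (4.83×10^17)^(1/4) = 26400 K.

T ≈ 26400 K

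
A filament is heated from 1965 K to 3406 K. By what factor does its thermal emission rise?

P ∝ T⁴, so the ratio is (3406/1965)⁴ = (1.733)⁴ = 9.03.

ratio ≈ 9.03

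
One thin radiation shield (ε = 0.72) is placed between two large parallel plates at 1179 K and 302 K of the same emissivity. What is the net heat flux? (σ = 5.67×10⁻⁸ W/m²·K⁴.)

Each of the 2 gaps contributes resistance (2/ε − 1) = 2/0.72 − 1 = 1.778; total = 3.556.
q = σ(T₁⁴ − T₂⁴) / 3.556 = 5.67×10⁻⁸ × 1.92×10^12 / 3.556 = 30700 W/m².

q ≈ 30700 W/m²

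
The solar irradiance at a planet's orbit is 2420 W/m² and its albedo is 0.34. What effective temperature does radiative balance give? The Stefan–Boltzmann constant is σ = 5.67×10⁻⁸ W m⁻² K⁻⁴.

T ≈ 290 K

Power absorbed = (1−a)S·πR²; power emitted = 4πR²σT⁴. Equating and cancelling πR²:
T = ((1−a)S / 4σ)^(1/4) = (1600 / (4 × 5.67×10⁻⁸))^(1/4) = (7.04×10^9)^(1/4).
T = 290 K.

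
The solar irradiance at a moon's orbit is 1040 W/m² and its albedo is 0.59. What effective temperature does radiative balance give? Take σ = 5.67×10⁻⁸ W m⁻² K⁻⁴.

Power absorbed = (1−a)S·πR²; power emitted = 4πR²σT⁴. Equating and cancelling πR²:
T = ((1−a)S / 4σ)^(1/4) = (426 / (4 × 5.67×10⁻⁸))^(1/4) = (1.88×10^9)^(1/4).
T = 208 K.

T ≈ 208 K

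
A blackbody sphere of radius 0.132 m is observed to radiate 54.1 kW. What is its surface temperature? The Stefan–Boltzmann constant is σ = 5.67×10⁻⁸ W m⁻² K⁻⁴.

T ≈ 1440 K

A = 4πr² = 4π × (0.132)² = 0.219 m².
From P = σAT⁴, T = (P / σA)^(1/4) = (54100 / (5.67×10⁻⁸ × 0.219))^(1/4).
T = (4.36×10^12)^(1/4) = 1440 K.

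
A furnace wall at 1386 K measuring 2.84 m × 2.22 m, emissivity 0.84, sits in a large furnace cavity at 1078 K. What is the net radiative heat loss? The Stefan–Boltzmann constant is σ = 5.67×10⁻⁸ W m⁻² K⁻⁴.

A = 2.84 × 2.22 = 6.30 m².
Q = εσA(T⁴ − T_s⁴). T⁴ − T_s⁴ = (1386)⁴ − (1078)⁴ = 3.69×10^12 − 1.35×10^12 = 2.34×10^12 K⁴.
Q = 0.84 × 5.67×10⁻⁸ × 6.30 × 2.34×10^12 = 7.03×10^5 W.

Q ≈ 7.03×10^5 W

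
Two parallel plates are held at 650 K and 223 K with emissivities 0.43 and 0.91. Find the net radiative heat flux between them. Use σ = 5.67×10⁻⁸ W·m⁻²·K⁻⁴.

For two large parallel gray plates, q = σ(T₁⁴ − T₂⁴) / (1/ε₁ + 1/ε₂ − 1).
1/ε₁ + 1/ε₂ − 1 = 1/0.43 + 1/0.91 − 1 = 2.424.
T₁⁴ − T₂⁴ = 1.79×10^11 − 2.47×10^9 = 1.76×10^11 K⁴.
q = 5.67×10⁻⁸ × 1.76×10^11 / 2.424 = 4120 W/m².

q ≈ 4120 W/m²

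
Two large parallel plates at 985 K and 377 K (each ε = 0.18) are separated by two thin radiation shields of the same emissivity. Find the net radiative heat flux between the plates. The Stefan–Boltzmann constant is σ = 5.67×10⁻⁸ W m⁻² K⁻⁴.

q ≈ 1720 W/m²

Each of the 3 gaps contributes resistance (2/ε − 1) = 2/0.18 − 1 = 10.11; total = 30.33.
q = σ(T₁⁴ − T₂⁴) / 30.33 = 5.67×10⁻⁸ × 9.21×10^11 / 30.33 = 1720 W/m².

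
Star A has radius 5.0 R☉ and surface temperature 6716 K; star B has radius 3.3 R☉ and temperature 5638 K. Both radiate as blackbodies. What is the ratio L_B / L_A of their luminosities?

L = 4πR²σT⁴ ∝ R²T⁴, so L_B/L_A = (3.3/5.0)² × (5638/6716)⁴ = 0.436 × 0.497 = 0.216.

L_B/L_A ≈ 0.216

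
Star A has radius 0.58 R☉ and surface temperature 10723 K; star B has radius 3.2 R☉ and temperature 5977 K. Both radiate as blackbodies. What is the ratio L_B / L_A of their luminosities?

L = 4πR²σT⁴ ∝ R²T⁴, so L_B/L_A = (3.2/0.58)² × (5977/10723)⁴ = 30.4 × 0.0965 = 2.94.

L_B/L_A ≈ 2.94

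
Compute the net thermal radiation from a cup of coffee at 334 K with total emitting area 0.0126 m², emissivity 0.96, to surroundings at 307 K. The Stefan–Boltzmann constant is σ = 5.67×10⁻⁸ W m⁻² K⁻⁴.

Q ≈ 2.44 W

Q = εσA(T⁴ − T_s⁴). T⁴ − T_s⁴ = (334)⁴ − (307)⁴ = 1.24×10^10 − 8.88×10^9 = 3.56×10^9 K⁴.
Q = 0.96 × 5.67×10⁻⁸ × 0.0126 × 3.56×10^9 = 2.44 W.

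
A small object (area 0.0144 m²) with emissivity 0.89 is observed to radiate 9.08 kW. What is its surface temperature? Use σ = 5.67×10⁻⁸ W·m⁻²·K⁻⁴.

T ≈ 1880 K

From P = εσAT⁴, T = (P / εσA)^(1/4) = (9080 / (0.89 × 5.67×10⁻⁸ × 0.0144))^(1/4).
T = (1.25×10^13)^(1/4) = 1880 K.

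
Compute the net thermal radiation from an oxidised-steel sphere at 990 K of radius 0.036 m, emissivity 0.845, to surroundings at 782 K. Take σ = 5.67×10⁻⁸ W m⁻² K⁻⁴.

A = 4πr² = 4π × (0.036)² = 0.0163 m².
Q = εσA(T⁴ − T_s⁴). T⁴ − T_s⁴ = (990)⁴ − (782)⁴ = 9.61×10^11 − 3.74×10^11 = 5.87×10^11 K⁴.
Q = 0.845 × 5.67×10⁻⁸ × 0.0163 × 5.87×10^11 = 458 W.

Q ≈ 458 W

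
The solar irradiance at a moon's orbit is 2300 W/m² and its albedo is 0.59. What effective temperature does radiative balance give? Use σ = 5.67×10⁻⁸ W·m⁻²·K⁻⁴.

T ≈ 254 K

Power absorbed = (1−a)S·πR²; power emitted = 4πR²σT⁴. Equating and cancelling πR²:
T = ((1−a)S / 4σ)^(1/4) = (943 / (4 × 5.67×10⁻⁸))^(1/4) = (4.16×10^9)^(1/4).
T = 254 K.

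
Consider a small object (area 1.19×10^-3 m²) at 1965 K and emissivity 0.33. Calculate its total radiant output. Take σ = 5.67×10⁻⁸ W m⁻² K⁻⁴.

Stefan–Boltzmann: P = εσAT⁴ = 0.33 × 5.67×10⁻⁸ × 1.19×10^-3 × (1965)⁴ = 0.33 × 5.67×10⁻⁸ × 1.19×10^-3 × 1.49×10^13.
P = 332 W.

P ≈ 332 W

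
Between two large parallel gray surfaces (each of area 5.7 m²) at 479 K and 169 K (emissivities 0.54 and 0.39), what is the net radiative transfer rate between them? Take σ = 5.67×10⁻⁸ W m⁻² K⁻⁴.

Q ≈ 4900 W

For two large parallel gray plates, q = σ(T₁⁴ − T₂⁴) / (1/ε₁ + 1/ε₂ − 1).
1/ε₁ + 1/ε₂ − 1 = 1/0.54 + 1/0.39 − 1 = 3.416.
T₁⁴ − T₂⁴ = 5.26×10^10 − 8.16×10^8 = 5.18×10^10 K⁴.
q = 5.67×10⁻⁸ × 5.18×10^10 / 3.416 = 860 W/m².
Q = q·A = 860 × 5.7 = 4900 W.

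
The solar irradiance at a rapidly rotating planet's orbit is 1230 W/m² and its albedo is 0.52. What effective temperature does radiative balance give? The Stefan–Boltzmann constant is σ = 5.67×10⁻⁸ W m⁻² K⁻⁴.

T ≈ 226 K

Power absorbed = (1−a)S·πR²; power emitted = 4πR²σT⁴. Equating and cancelling πR²:
T = ((1−a)S / 4σ)^(1/4) = (590 / (4 × 5.67×10⁻⁸))^(1/4) = (2.60×10^9)^(1/4).
T = 226 K.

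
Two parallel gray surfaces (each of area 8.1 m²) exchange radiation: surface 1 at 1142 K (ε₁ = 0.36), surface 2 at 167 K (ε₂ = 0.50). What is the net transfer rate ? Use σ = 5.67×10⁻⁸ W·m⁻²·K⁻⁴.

For two large parallel gray plates, q = σ(T₁⁴ − T₂⁴) / (1/ε₁ + 1/ε₂ − 1).
1/ε₁ + 1/ε₂ − 1 = 1/0.36 + 1/0.50 − 1 = 3.778.
T₁⁴ − T₂⁴ = 1.70×10^12 − 7.78×10^8 = 1.70×10^12 K⁴.
q = 5.67×10⁻⁸ × 1.70×10^12 / 3.778 = 25500 W/m².
Q = q·A = 25500 × 8.1 = 2.07×10^5 W.

Q ≈ 2.07×10^5 W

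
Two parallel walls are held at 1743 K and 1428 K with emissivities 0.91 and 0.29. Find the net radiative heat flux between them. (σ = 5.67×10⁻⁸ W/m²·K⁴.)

q ≈ 81100 W/m²

For two large parallel gray plates, q = σ(T₁⁴ − T₂⁴) / (1/ε₁ + 1/ε₂ − 1).
1/ε₁ + 1/ε₂ − 1 = 1/0.91 + 1/0.29 − 1 = 3.547.
T₁⁴ − T₂⁴ = 9.23×10^12 − 4.16×10^12 = 5.07×10^12 K⁴.
q = 5.67×10⁻⁸ × 5.07×10^12 / 3.547 = 81100 W/m².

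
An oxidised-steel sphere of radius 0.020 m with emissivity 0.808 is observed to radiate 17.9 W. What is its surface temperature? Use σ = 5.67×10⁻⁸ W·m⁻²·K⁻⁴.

A = 4πr² = 4π × (0.020)² = 5.03×10^-3 m².
From P = εσAT⁴, T = (P / εσA)^(1/4) = (17.9 / (0.808 × 5.67×10⁻⁸ × 5.03×10^-3))^(1/4).
T = (7.77×10^10)^(1/4) = 528 K.

T ≈ 528 K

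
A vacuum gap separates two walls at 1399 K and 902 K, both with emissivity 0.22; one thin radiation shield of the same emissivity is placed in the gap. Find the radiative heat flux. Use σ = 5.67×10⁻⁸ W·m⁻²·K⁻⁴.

q ≈ 11100 W/m²

Each of the 2 gaps contributes resistance (2/ε − 1) = 2/0.22 − 1 = 8.091; total = 16.18.
q = σ(T₁⁴ − T₂⁴) / 16.18 = 5.67×10⁻⁸ × 3.17×10^12 / 16.18 = 11100 W/m².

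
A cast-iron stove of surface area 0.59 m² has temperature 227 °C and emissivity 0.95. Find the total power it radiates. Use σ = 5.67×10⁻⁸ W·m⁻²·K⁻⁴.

227 °C = 500 K.
P = εσAT⁴ = 0.95 × 5.67×10⁻⁸ × 0.590 × (500)⁴ = 0.95 × 5.67×10⁻⁸ × 0.590 × 6.25×10^10.
P = 1990 W.

P ≈ 1990 W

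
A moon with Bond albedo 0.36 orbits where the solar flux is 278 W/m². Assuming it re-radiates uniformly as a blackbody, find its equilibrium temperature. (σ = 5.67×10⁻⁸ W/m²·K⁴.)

Power absorbed = (1−a)S·πR²; power emitted = 4πR²σT⁴. Equating and cancelling πR²:
T = ((1−a)S / 4σ)^(1/4) = (178 / (4 × 5.67×10⁻⁸))^(1/4) = (7.84×10^8)^(1/4).
T = 167 K.

T ≈ 167 K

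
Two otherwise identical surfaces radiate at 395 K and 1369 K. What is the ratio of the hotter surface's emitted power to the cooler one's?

P ∝ T⁴, so the ratio is (1369/395)⁴ = (3.466)⁴ = 144.

ratio ≈ 144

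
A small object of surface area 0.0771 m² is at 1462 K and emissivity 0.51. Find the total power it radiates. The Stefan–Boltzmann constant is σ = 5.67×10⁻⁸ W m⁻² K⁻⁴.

P ≈ 10200 W

P = εσAT⁴ = 0.51 × 5.67×10⁻⁸ × 0.0771 × (1462)⁴ = 0.51 × 5.67×10⁻⁸ × 0.0771 × 4.57×10^12.
P = 10200 W.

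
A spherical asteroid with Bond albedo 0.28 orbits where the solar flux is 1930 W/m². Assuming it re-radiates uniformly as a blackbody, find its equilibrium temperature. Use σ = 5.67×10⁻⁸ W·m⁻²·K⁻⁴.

Power absorbed = (1−a)S·πR²; power emitted = 4πR²σT⁴. Equating and cancelling πR²:
T = ((1−a)S / 4σ)^(1/4) = (1390 / (4 × 5.67×10⁻⁸))^(1/4) = (6.13×10^9)^(1/4).
T = 280 K.

T ≈ 280 K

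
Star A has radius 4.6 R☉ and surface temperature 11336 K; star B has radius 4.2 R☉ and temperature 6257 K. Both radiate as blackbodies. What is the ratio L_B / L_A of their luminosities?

L = 4πR²σT⁴ ∝ R²T⁴, so L_B/L_A = (4.2/4.6)² × (6257/11336)⁴ = 0.834 × 0.0928 = 0.0774.

L_B/L_A ≈ 0.0774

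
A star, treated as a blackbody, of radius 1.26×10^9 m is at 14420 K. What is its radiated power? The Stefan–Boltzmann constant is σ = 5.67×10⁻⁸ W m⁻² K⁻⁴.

P ≈ 4.89×10^28 W

A = 4πr² = 4π × (1.26×10^9)² = 2.00×10^19 m².
P = σAT⁴ = 5.67×10⁻⁸ × 2.00×10^19 × (14420)⁴ = 5.67×10⁻⁸ × 2.00×10^19 × 4.32×10^16.
P = 4.89×10^28 W.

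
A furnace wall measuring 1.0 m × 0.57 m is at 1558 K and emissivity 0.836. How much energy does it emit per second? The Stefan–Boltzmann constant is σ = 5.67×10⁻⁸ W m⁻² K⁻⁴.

P ≈ 1.59×10^5 W

A = 1.0 × 0.57 = 0.570 m².
P = εσAT⁴ = 0.836 × 5.67×10⁻⁸ × 0.570 × (1558)⁴ = 0.836 × 5.67×10⁻⁸ × 0.570 × 5.89×10^12.
P = 1.59×10^5 W.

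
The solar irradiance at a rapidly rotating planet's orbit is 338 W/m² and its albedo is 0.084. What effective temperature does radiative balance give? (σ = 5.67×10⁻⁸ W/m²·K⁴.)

Power absorbed = (1−a)S·πR²; power emitted = 4πR²σT⁴. Equating and cancelling πR²:
T = ((1−a)S / 4σ)^(1/4) = (310 / (4 × 5.67×10⁻⁸))^(1/4) = (1.37×10^9)^(1/4).
T = 192 K.

T ≈ 192 K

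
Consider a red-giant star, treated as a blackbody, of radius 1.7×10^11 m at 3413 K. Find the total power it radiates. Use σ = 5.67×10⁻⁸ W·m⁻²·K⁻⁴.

A = 4πr² = 4π × (1.7×10^11)² = 3.63×10^23 m².
P = σAT⁴ = 5.67×10⁻⁸ × 3.63×10^23 × (3413)⁴ = 5.67×10⁻⁸ × 3.63×10^23 × 1.36×10^14.
P = 2.79×10^30 W.

P ≈ 2.79×10^30 W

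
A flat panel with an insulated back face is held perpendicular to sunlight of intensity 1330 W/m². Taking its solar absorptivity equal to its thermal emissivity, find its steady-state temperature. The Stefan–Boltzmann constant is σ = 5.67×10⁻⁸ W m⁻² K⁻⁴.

T ≈ 391 K

Absorbed flux αS = emitted flux εσT⁴ (one radiating face); with α = ε, T = (S/σ)^(1/4).
T = (1330 / 5.67×10⁻⁸)^(1/4) = (2.35×10^10)^(1/4).
T = 391 K.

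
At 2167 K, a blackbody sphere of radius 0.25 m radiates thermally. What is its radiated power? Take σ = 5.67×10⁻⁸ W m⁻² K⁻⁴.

A = 4πr² = 4π × (0.25)² = 0.785 m².
P = σAT⁴ = 5.67×10⁻⁸ × 0.785 × (2167)⁴ = 5.67×10⁻⁸ × 0.785 × 2.21×10^13.
P = 9.82×10^5 W.

P ≈ 9.82×10^5 W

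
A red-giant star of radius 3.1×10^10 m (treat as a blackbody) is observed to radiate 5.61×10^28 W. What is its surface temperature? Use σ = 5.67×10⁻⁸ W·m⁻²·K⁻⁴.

T ≈ 3010 K

A = 4πr² = 4π × (3.1×10^10)² = 1.21×10^22 m².
From P = σAT⁴, T = (P / σA)^(1/4) = (5.61×10^28 / (5.67×10⁻⁸ × 1.21×10^22))^(1/4).
T = (8.19×10^13)^(1/4) = 3010 K.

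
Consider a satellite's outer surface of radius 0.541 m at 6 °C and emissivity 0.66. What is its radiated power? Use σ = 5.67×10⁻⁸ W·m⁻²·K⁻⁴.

A = 4πr² = 4π × (0.541)² = 3.68 m².
6 °C = 279 K.
Stefan–Boltzmann: P = εσAT⁴ = 0.66 × 5.67×10⁻⁸ × 3.68 × (279)⁴ = 0.66 × 5.67×10⁻⁸ × 3.68 × 6.06×10^9.
P = 834 W.

P ≈ 834 W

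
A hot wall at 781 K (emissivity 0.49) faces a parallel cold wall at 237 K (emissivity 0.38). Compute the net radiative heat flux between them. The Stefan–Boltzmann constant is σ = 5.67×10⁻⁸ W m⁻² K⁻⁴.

q ≈ 5700 W/m²

For two large parallel gray plates, q = σ(T₁⁴ − T₂⁴) / (1/ε₁ + 1/ε₂ − 1).
1/ε₁ + 1/ε₂ − 1 = 1/0.49 + 1/0.38 − 1 = 3.672.
T₁⁴ − T₂⁴ = 3.72×10^11 − 3.15×10^9 = 3.69×10^11 K⁴.
q = 5.67×10⁻⁸ × 3.69×10^11 / 3.672 = 5700 W/m².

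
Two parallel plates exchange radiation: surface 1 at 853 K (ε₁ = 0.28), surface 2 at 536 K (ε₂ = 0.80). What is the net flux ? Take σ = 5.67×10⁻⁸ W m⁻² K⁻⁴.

For two large parallel gray plates, q = σ(T₁⁴ − T₂⁴) / (1/ε₁ + 1/ε₂ − 1).
1/ε₁ + 1/ε₂ − 1 = 1/0.28 + 1/0.80 − 1 = 3.821.
T₁⁴ − T₂⁴ = 5.29×10^11 − 8.25×10^10 = 4.47×10^11 K⁴.
q = 5.67×10⁻⁸ × 4.47×10^11 / 3.821 = 6630 W/m².

q ≈ 6630 W/m²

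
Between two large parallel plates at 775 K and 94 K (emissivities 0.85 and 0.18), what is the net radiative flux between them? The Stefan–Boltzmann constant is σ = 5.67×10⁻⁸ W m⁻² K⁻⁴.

For two large parallel gray plates, q = σ(T₁⁴ − T₂⁴) / (1/ε₁ + 1/ε₂ − 1).
1/ε₁ + 1/ε₂ − 1 = 1/0.85 + 1/0.18 − 1 = 5.732.
T₁⁴ − T₂⁴ = 3.61×10^11 − 7.81×10^7 = 3.61×10^11 K⁴.
q = 5.67×10⁻⁸ × 3.61×10^11 / 5.732 = 3570 W/m².

q ≈ 3570 W/m²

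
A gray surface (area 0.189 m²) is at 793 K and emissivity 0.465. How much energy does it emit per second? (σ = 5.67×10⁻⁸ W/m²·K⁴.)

P ≈ 1970 W

P = εσAT⁴ = 0.465 × 5.67×10⁻⁸ × 0.189 × (793)⁴ = 0.465 × 5.67×10⁻⁸ × 0.189 × 3.95×10^11.
P = 1970 W.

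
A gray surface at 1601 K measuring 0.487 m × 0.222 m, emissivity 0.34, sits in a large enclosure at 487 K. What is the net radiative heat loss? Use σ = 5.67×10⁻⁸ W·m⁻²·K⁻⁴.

A = 0.487 × 0.222 = 0.108 m².
Q = εσA(T⁴ − T_s⁴). T⁴ − T_s⁴ = (1601)⁴ − (487)⁴ = 6.57×10^12 − 5.62×10^10 = 6.51×10^12 K⁴.
Q = 0.34 × 5.67×10⁻⁸ × 0.108 × 6.51×10^12 = 13600 W.

Q ≈ 13600 W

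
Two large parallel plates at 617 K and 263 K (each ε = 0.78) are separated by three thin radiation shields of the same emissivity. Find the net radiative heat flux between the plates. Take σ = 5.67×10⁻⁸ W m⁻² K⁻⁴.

Each of the 4 gaps contributes resistance (2/ε − 1) = 2/0.78 − 1 = 1.564; total = 6.256.
q = σ(T₁⁴ − T₂⁴) / 6.256 = 5.67×10⁻⁸ × 1.40×10^11 / 6.256 = 1270 W/m².

q ≈ 1270 W/m²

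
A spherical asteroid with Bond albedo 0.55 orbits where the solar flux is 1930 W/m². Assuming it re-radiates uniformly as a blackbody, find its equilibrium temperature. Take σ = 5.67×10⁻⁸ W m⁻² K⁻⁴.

Power absorbed = (1−a)S·πR²; power emitted = 4πR²σT⁴. Equating and cancelling πR²:
T = ((1−a)S / 4σ)^(1/4) = (868 / (4 × 5.67×10⁻⁸))^(1/4) = (3.83×10^9)^(1/4).
T = 249 K.

T ≈ 249 K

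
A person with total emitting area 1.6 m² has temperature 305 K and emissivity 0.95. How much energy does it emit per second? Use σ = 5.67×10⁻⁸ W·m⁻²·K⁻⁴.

Stefan–Boltzmann: P = εσAT⁴ = 0.95 × 5.67×10⁻⁸ × 1.60 × (305)⁴ = 0.95 × 5.67×10⁻⁸ × 1.60 × 8.65×10^9.
P = 746 W.

P ≈ 746 W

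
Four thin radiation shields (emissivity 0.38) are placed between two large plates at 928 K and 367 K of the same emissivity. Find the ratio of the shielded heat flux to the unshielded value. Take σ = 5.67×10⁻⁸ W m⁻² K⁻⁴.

With N identical shields there are N+1 = 5 gaps in series, each with the same radiative resistance, so the flux falls to 1/(N+1) of its unshielded value.

ratio ≈ 0.200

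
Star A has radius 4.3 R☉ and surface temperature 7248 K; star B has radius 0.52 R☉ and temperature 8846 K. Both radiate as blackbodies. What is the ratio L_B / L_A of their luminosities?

L = 4πR²σT⁴ ∝ R²T⁴, so L_B/L_A = (0.52/4.3)² × (8846/7248)⁴ = 0.0146 × 2.22 = 0.0324.

L_B/L_A ≈ 0.0324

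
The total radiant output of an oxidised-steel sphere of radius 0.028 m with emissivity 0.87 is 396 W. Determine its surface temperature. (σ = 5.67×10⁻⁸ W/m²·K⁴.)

T ≈ 950 K

A = 4πr² = 4π × (0.028)² = 9.85×10^-3 m².
From P = εσAT⁴, T = (P / εσA)^(1/4) = (396 / (0.87 × 5.67×10⁻⁸ × 9.85×10^-3))^(1/4).
T = (8.15×10^11)^(1/4) = 950 K.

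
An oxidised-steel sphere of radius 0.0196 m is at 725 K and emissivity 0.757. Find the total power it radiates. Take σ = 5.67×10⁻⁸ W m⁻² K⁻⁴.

P ≈ 57.2 W

A = 4πr² = 4π × (0.0196)² = 4.83×10^-3 m².
P = εσAT⁴ = 0.757 × 5.67×10⁻⁸ × 4.83×10^-3 × (725)⁴ = 0.757 × 5.67×10⁻⁸ × 4.83×10^-3 × 2.76×10^11.
P = 57.2 W.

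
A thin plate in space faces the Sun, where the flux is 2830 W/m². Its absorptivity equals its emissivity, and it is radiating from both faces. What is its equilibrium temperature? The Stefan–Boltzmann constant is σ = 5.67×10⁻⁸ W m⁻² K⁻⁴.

T ≈ 397 K

Absorbed flux αS = emitted flux 2εσT⁴ per unit area; with α = ε this gives T = (S/2σ)^(1/4).
T = (2830 / (2 × 5.67×10⁻⁸))^(1/4) = (2.50×10^10)^(1/4).
T = 397 K.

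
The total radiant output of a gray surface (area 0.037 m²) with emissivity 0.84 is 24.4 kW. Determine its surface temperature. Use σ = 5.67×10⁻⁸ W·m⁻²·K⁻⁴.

T ≈ 1930 K

From P = εσAT⁴, T = (P / εσA)^(1/4) = (24400 / (0.84 × 5.67×10⁻⁸ × 0.0370))^(1/4).
T = (1.38×10^13)^(1/4) = 1930 K.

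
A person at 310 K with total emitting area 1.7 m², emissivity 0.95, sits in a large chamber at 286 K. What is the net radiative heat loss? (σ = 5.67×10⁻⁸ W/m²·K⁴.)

Q ≈ 233 W

Q = εσA(T⁴ − T_s⁴). T⁴ − T_s⁴ = (310)⁴ − (286)⁴ = 9.24×10^9 − 6.69×10^9 = 2.54×10^9 K⁴.
Q = 0.95 × 5.67×10⁻⁸ × 1.70 × 2.54×10^9 = 233 W.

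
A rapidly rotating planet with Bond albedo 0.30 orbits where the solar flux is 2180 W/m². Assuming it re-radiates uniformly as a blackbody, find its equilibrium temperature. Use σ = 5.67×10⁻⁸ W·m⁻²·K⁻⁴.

Power absorbed = (1−a)S·πR²; power emitted = 4πR²σT⁴. Equating and cancelling πR²:
T = ((1−a)S / 4σ)^(1/4) = (1530 / (4 × 5.67×10⁻⁸))^(1/4) = (6.73×10^9)^(1/4).
T = 286 K.

T ≈ 286 K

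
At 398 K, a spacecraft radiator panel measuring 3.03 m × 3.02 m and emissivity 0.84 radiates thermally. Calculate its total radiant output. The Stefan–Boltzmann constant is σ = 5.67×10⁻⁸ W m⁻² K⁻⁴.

P ≈ 10900 W

A = 3.03 × 3.02 = 9.15 m².
Stefan–Boltzmann: P = εσAT⁴ = 0.84 × 5.67×10⁻⁸ × 9.15 × (398)⁴ = 0.84 × 5.67×10⁻⁸ × 9.15 × 2.51×10^10.
P = 10900 W.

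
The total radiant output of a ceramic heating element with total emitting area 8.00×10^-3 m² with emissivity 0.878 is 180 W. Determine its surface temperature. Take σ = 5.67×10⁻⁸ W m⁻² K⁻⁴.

From P = εσAT⁴, T = (P / εσA)^(1/4) = (180 / (0.878 × 5.67×10⁻⁸ × 8.00×10^-3))^(1/4).
T = (4.52×10^11)^(1/4) = 820 K.

T ≈ 820 K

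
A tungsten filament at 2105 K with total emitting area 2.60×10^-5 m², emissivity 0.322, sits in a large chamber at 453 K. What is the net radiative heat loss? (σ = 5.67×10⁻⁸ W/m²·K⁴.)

Q ≈ 9.30 W

Q = εσA(T⁴ − T_s⁴). T⁴ − T_s⁴ = (2105)⁴ − (453)⁴ = 1.96×10^13 − 4.21×10^10 = 1.96×10^13 K⁴.
Q = 0.322 × 5.67×10⁻⁸ × 2.60×10^-5 × 1.96×10^13 = 9.30 W.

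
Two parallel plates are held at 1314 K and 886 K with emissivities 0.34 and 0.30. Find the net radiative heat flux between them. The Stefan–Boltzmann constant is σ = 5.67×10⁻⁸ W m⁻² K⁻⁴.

q ≈ 25400 W/m²

For two large parallel gray plates, q = σ(T₁⁴ − T₂⁴) / (1/ε₁ + 1/ε₂ − 1).
1/ε₁ + 1/ε₂ − 1 = 1/0.34 + 1/0.30 − 1 = 5.275.
T₁⁴ − T₂⁴ = 2.98×10^12 − 6.16×10^11 = 2.36×10^12 K⁴.
q = 5.67×10⁻⁸ × 2.36×10^12 / 5.275 = 25400 W/m².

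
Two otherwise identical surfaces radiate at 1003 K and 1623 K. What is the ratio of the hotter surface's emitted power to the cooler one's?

P ∝ T⁴, so the ratio is (1623/1003)⁴ = (1.618)⁴ = 6.86.

ratio ≈ 6.86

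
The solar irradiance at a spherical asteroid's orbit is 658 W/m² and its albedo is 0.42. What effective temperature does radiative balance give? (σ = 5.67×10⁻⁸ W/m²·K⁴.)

Power absorbed = (1−a)S·πR²; power emitted = 4πR²σT⁴. Equating and cancelling πR²:
T = ((1−a)S / 4σ)^(1/4) = (382 / (4 × 5.67×10⁻⁸))^(1/4) = (1.68×10^9)^(1/4).
T = 203 K.

T ≈ 203 K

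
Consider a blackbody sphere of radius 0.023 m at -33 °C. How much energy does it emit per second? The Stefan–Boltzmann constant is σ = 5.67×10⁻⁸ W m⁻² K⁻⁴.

P ≈ 1.25 W

A = 4πr² = 4π × (0.023)² = 6.65×10^-3 m².
-33 °C = 240 K.
P = σAT⁴ = 5.67×10⁻⁸ × 6.65×10^-3 × (240)⁴ = 5.67×10⁻⁸ × 6.65×10^-3 × 3.32×10^9.
P = 1.25 W.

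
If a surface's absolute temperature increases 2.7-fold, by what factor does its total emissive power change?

factor ≈ 53.1

P ∝ T⁴, so the power scales as (2.7)⁴ = 53.1.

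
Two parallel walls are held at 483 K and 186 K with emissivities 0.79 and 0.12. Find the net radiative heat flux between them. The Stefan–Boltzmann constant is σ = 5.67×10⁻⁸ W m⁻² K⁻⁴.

For two large parallel gray plates, q = σ(T₁⁴ − T₂⁴) / (1/ε₁ + 1/ε₂ − 1).
1/ε₁ + 1/ε₂ − 1 = 1/0.79 + 1/0.12 − 1 = 8.599.
T₁⁴ − T₂⁴ = 5.44×10^10 − 1.20×10^9 = 5.32×10^10 K⁴.
q = 5.67×10⁻⁸ × 5.32×10^10 / 8.599 = 351 W/m².

q ≈ 351 W/m²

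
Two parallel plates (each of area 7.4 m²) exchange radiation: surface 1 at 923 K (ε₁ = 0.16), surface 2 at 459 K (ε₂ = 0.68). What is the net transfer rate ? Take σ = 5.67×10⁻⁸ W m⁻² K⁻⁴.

Q ≈ 42500 W

For two large parallel gray plates, q = σ(T₁⁴ − T₂⁴) / (1/ε₁ + 1/ε₂ − 1).
1/ε₁ + 1/ε₂ − 1 = 1/0.16 + 1/0.68 − 1 = 6.721.
T₁⁴ − T₂⁴ = 7.26×10^11 − 4.44×10^10 = 6.81×10^11 K⁴.
q = 5.67×10⁻⁸ × 6.81×10^11 / 6.721 = 5750 W/m².
Q = q·A = 5750 × 7.4 = 42500 W.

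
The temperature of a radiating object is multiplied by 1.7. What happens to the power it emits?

P ∝ T⁴, so the power scales as (1.7)⁴ = 8.35.

factor ≈ 8.35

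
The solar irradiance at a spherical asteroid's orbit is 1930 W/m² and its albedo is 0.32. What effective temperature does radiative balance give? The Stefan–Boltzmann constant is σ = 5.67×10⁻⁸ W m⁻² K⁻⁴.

Power absorbed = (1−a)S·πR²; power emitted = 4πR²σT⁴. Equating and cancelling πR²:
T = ((1−a)S / 4σ)^(1/4) = (1310 / (4 × 5.67×10⁻⁸))^(1/4) = (5.79×10^9)^(1/4).
T = 276 K.

T ≈ 276 K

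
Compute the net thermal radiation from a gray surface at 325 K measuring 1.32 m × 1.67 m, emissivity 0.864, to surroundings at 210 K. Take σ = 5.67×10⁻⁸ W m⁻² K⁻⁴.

A = 1.32 × 1.67 = 2.20 m².
Q = εσA(T⁴ − T_s⁴). T⁴ − T_s⁴ = (325)⁴ − (210)⁴ = 1.12×10^10 − 1.94×10^9 = 9.21×10^9 K⁴.
Q = 0.864 × 5.67×10⁻⁸ × 2.20 × 9.21×10^9 = 995 W.

Q ≈ 995 W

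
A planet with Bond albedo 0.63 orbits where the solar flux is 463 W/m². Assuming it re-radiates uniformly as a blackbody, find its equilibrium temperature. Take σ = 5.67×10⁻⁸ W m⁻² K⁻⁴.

Power absorbed = (1−a)S·πR²; power emitted = 4πR²σT⁴. Equating and cancelling πR²:
T = ((1−a)S / 4σ)^(1/4) = (171 / (4 × 5.67×10⁻⁸))^(1/4) = (7.55×10^8)^(1/4).
T = 166 K.

T ≈ 166 K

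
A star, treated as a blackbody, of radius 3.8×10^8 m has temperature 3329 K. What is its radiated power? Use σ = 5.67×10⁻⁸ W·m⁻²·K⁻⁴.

A = 4πr² = 4π × (3.8×10^8)² = 1.81×10^18 m².
P = σAT⁴ = 5.67×10⁻⁸ × 1.81×10^18 × (3329)⁴ = 5.67×10⁻⁸ × 1.81×10^18 × 1.23×10^14.
P = 1.26×10^25 W.

P ≈ 1.26×10^25 W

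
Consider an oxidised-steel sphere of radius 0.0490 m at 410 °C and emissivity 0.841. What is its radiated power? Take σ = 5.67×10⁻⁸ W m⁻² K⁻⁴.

P ≈ 313 W

A = 4πr² = 4π × (0.0490)² = 0.0302 m².
410 °C = 683 K.
P = εσAT⁴ = 0.841 × 5.67×10⁻⁸ × 0.0302 × (683)⁴ = 0.841 × 5.67×10⁻⁸ × 0.0302 × 2.18×10^11.
P = 313 W.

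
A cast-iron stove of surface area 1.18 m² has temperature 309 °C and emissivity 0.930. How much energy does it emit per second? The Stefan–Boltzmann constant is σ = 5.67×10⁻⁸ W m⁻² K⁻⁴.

P ≈ 7140 W

309 °C = 582 K.
P = εσAT⁴ = 0.930 × 5.67×10⁻⁸ × 1.18 × (582)⁴ = 0.930 × 5.67×10⁻⁸ × 1.18 × 1.15×10^11.
P = 7140 W.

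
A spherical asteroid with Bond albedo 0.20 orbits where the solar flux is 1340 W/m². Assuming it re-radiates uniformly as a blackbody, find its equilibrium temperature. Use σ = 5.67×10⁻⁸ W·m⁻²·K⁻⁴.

Power absorbed = (1−a)S·πR²; power emitted = 4πR²σT⁴. Equating and cancelling πR²:
T = ((1−a)S / 4σ)^(1/4) = (1070 / (4 × 5.67×10⁻⁸))^(1/4) = (4.73×10^9)^(1/4).
T = 262 K.

T ≈ 262 K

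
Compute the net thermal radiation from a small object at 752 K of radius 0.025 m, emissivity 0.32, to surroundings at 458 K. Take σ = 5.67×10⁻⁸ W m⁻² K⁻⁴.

Q ≈ 39.3 W

A = 4πr² = 4π × (0.025)² = 7.85×10^-3 m².
Q = εσA(T⁴ − T_s⁴). T⁴ − T_s⁴ = (752)⁴ − (458)⁴ = 3.20×10^11 − 4.40×10^10 = 2.76×10^11 K⁴.
Q = 0.32 × 5.67×10⁻⁸ × 7.85×10^-3 × 2.76×10^11 = 39.3 W.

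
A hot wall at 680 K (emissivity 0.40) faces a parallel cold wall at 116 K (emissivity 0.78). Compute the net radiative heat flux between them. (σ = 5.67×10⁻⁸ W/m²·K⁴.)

q ≈ 4350 W/m²

For two large parallel gray plates, q = σ(T₁⁴ − T₂⁴) / (1/ε₁ + 1/ε₂ − 1).
1/ε₁ + 1/ε₂ − 1 = 1/0.40 + 1/0.78 − 1 = 2.782.
T₁⁴ − T₂⁴ = 2.14×10^11 − 1.81×10^8 = 2.14×10^11 K⁴.
q = 5.67×10⁻⁸ × 2.14×10^11 / 2.782 = 4350 W/m².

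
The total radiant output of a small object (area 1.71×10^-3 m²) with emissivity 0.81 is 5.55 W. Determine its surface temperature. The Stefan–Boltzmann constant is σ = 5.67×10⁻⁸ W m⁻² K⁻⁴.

T ≈ 516 K

From P = εσAT⁴, T = (P / εσA)^(1/4) = (5.55 / (0.81 × 5.67×10⁻⁸ × 1.71×10^-3))^(1/4).
T = (7.07×10^10)^(1/4) = 516 K.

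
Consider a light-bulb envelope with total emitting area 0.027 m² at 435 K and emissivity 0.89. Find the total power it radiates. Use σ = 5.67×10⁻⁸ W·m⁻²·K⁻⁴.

P ≈ 48.8 W

Stefan–Boltzmann: P = εσAT⁴ = 0.89 × 5.67×10⁻⁸ × 0.0270 × (435)⁴ = 0.89 × 5.67×10⁻⁸ × 0.0270 × 3.58×10^10.
P = 48.8 W.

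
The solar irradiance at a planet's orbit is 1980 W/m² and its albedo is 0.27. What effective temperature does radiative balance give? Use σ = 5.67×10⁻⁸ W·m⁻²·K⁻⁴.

T ≈ 283 K

Power absorbed = (1−a)S·πR²; power emitted = 4πR²σT⁴. Equating and cancelling πR²:
T = ((1−a)S / 4σ)^(1/4) = (1450 / (4 × 5.67×10⁻⁸))^(1/4) = (6.37×10^9)^(1/4).
T = 283 K.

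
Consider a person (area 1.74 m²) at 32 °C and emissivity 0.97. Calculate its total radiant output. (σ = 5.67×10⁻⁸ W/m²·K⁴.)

P ≈ 828 W

32 °C = 305 K.
Stefan–Boltzmann: P = εσAT⁴ = 0.97 × 5.67×10⁻⁸ × 1.74 × (305)⁴ = 0.97 × 5.67×10⁻⁸ × 1.74 × 8.65×10^9.
P = 828 W.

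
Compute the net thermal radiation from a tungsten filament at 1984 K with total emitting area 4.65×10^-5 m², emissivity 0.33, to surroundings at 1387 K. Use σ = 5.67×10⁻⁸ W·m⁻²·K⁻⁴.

Q = εσA(T⁴ − T_s⁴). T⁴ − T_s⁴ = (1984)⁴ − (1387)⁴ = 1.55×10^13 − 3.70×10^12 = 1.18×10^13 K⁴.
Q = 0.33 × 5.67×10⁻⁸ × 4.65×10^-5 × 1.18×10^13 = 10.3 W.

Q ≈ 10.3 W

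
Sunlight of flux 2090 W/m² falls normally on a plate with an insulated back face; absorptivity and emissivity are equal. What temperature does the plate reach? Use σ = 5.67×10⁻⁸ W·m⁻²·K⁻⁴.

Absorbed flux αS = emitted flux εσT⁴ (one radiating face); with α = ε, T = (S/σ)^(1/4).
T = (2090 / 5.67×10⁻⁸)^(1/4) = (3.69×10^10)^(1/4).
T = 438 K.

T ≈ 438 K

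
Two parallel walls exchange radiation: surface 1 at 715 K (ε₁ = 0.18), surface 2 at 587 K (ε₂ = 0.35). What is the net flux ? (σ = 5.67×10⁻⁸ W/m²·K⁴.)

q ≈ 1090 W/m²

For two large parallel gray plates, q = σ(T₁⁴ − T₂⁴) / (1/ε₁ + 1/ε₂ − 1).
1/ε₁ + 1/ε₂ − 1 = 1/0.18 + 1/0.35 − 1 = 7.413.
T₁⁴ − T₂⁴ = 2.61×10^11 − 1.19×10^11 = 1.43×10^11 K⁴.
q = 5.67×10⁻⁸ × 1.43×10^11 / 7.413 = 1090 W/m².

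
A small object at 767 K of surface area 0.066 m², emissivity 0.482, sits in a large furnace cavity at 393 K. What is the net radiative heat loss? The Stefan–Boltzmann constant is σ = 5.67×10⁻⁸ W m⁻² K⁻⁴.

Q ≈ 581 W

Q = εσA(T⁴ − T_s⁴). T⁴ − T_s⁴ = (767)⁴ − (393)⁴ = 3.46×10^11 − 2.39×10^10 = 3.22×10^11 K⁴.
Q = 0.482 × 5.67×10⁻⁸ × 0.0660 × 3.22×10^11 = 581 W.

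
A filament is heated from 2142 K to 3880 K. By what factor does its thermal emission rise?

P ∝ T⁴, so the ratio is (3880/2142)⁴ = (1.811)⁴ = 10.8.

ratio ≈ 10.8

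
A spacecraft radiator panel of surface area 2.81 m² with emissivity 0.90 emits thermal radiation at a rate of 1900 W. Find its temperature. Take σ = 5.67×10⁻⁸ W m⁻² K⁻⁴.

From P = εσAT⁴, T = (P / εσA)^(1/4) = (1900 / (0.90 × 5.67×10⁻⁸ × 2.81))^(1/4).
T = (1.33×10^10)^(1/4) = 339 K.

T ≈ 339 K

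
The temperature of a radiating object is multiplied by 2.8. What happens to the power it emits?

factor ≈ 61.5

P ∝ T⁴, so the power scales as (2.8)⁴ = 61.5.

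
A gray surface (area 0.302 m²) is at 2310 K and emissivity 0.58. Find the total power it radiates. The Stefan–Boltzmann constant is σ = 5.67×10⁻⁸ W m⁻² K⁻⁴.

Stefan–Boltzmann: P = εσAT⁴ = 0.58 × 5.67×10⁻⁸ × 0.302 × (2310)⁴ = 0.58 × 5.67×10⁻⁸ × 0.302 × 2.85×10^13.
P = 2.83×10^5 W.

P ≈ 2.83×10^5 W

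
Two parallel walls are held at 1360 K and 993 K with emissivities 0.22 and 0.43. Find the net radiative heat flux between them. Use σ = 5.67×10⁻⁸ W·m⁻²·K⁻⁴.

For two large parallel gray plates, q = σ(T₁⁴ − T₂⁴) / (1/ε₁ + 1/ε₂ − 1).
1/ε₁ + 1/ε₂ − 1 = 1/0.22 + 1/0.43 − 1 = 5.871.
T₁⁴ − T₂⁴ = 3.42×10^12 − 9.72×10^11 = 2.45×10^12 K⁴.
q = 5.67×10⁻⁸ × 2.45×10^12 / 5.871 = 23600 W/m².

q ≈ 23600 W/m²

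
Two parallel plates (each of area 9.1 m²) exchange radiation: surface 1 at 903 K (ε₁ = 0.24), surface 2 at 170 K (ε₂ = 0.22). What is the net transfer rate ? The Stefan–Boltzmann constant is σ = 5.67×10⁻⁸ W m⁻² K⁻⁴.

Q ≈ 44400 W

For two large parallel gray plates, q = σ(T₁⁴ − T₂⁴) / (1/ε₁ + 1/ε₂ − 1).
1/ε₁ + 1/ε₂ − 1 = 1/0.24 + 1/0.22 − 1 = 7.712.
T₁⁴ − T₂⁴ = 6.65×10^11 − 8.35×10^8 = 6.64×10^11 K⁴.
q = 5.67×10⁻⁸ × 6.64×10^11 / 7.712 = 4880 W/m².
Q = q·A = 4880 × 9.1 = 44400 W.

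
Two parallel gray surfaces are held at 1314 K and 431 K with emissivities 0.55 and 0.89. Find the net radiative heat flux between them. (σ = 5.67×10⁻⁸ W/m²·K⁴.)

For two large parallel gray plates, q = σ(T₁⁴ − T₂⁴) / (1/ε₁ + 1/ε₂ − 1).
1/ε₁ + 1/ε₂ − 1 = 1/0.55 + 1/0.89 − 1 = 1.942.
T₁⁴ − T₂⁴ = 2.98×10^12 − 3.45×10^10 = 2.95×10^12 K⁴.
q = 5.67×10⁻⁸ × 2.95×10^12 / 1.942 = 86000 W/m².

q ≈ 86000 W/m²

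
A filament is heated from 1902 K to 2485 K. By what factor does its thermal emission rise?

P ∝ T⁴, so the ratio is (2485/1902)⁴ = (1.307)⁴ = 2.91.

ratio ≈ 2.91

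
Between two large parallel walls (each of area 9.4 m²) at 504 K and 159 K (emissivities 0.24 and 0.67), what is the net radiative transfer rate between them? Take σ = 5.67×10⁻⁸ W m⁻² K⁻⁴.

For two large parallel gray plates, q = σ(T₁⁴ − T₂⁴) / (1/ε₁ + 1/ε₂ − 1).
1/ε₁ + 1/ε₂ − 1 = 1/0.24 + 1/0.67 − 1 = 4.659.
T₁⁴ − T₂⁴ = 6.45×10^10 − 6.39×10^8 = 6.39×10^10 K⁴.
q = 5.67×10⁻⁸ × 6.39×10^10 / 4.659 = 777 W/m².
Q = q·A = 777 × 9.4 = 7310 W.

Q ≈ 7310 W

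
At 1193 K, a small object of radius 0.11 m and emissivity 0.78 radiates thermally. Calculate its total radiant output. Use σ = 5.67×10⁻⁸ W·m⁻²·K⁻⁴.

A = 4πr² = 4π × (0.11)² = 0.152 m².
Stefan–Boltzmann: P = εσAT⁴ = 0.78 × 5.67×10⁻⁸ × 0.152 × (1193)⁴ = 0.78 × 5.67×10⁻⁸ × 0.152 × 2.03×10^12.
P = 13600 W.

P ≈ 13600 W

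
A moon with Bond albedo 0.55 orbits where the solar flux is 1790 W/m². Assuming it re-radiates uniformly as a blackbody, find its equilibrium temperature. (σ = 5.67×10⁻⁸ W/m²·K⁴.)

T ≈ 244 K

Power absorbed = (1−a)S·πR²; power emitted = 4πR²σT⁴. Equating and cancelling πR²:
T = ((1−a)S / 4σ)^(1/4) = (805 / (4 × 5.67×10⁻⁸))^(1/4) = (3.55×10^9)^(1/4).
T = 244 K.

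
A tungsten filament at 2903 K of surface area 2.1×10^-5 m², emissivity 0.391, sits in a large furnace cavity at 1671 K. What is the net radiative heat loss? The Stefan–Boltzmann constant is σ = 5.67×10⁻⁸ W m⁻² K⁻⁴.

Q = εσA(T⁴ − T_s⁴). T⁴ − T_s⁴ = (2903)⁴ − (1671)⁴ = 7.10×10^13 − 7.80×10^12 = 6.32×10^13 K⁴.
Q = 0.391 × 5.67×10⁻⁸ × 2.10×10^-5 × 6.32×10^13 = 29.4 W.

Q ≈ 29.4 W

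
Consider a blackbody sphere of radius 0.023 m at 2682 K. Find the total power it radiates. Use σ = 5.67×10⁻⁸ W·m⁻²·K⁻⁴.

A = 4πr² = 4π × (0.023)² = 6.65×10^-3 m².
P = σAT⁴ = 5.67×10⁻⁸ × 6.65×10^-3 × (2682)⁴ = 5.67×10⁻⁸ × 6.65×10^-3 × 5.17×10^13.
P = 19500 W.

P ≈ 19500 W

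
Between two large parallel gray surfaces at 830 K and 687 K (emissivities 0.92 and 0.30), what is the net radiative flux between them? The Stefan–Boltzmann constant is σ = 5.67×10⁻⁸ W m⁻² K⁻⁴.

q ≈ 4170 W/m²

For two large parallel gray plates, q = σ(T₁⁴ − T₂⁴) / (1/ε₁ + 1/ε₂ − 1).
1/ε₁ + 1/ε₂ − 1 = 1/0.92 + 1/0.30 − 1 = 3.420.
T₁⁴ − T₂⁴ = 4.75×10^11 − 2.23×10^11 = 2.52×10^11 K⁴.
q = 5.67×10⁻⁸ × 2.52×10^11 / 3.420 = 4170 W/m².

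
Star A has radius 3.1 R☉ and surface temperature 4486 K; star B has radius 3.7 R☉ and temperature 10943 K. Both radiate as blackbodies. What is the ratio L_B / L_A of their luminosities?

L_B/L_A ≈ 50.4

L = 4πR²σT⁴ ∝ R²T⁴, so L_B/L_A = (3.7/3.1)² × (10943/4486)⁴ = 1.42 × 35.4 = 50.4.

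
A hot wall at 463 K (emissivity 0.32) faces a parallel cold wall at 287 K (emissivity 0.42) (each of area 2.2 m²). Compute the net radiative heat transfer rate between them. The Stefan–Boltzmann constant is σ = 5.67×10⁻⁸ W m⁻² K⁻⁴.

For two large parallel gray plates, q = σ(T₁⁴ − T₂⁴) / (1/ε₁ + 1/ε₂ − 1).
1/ε₁ + 1/ε₂ − 1 = 1/0.32 + 1/0.42 − 1 = 4.506.
T₁⁴ − T₂⁴ = 4.60×10^10 − 6.78×10^9 = 3.92×10^10 K⁴.
q = 5.67×10⁻⁸ × 3.92×10^10 / 4.506 = 493 W/m².
Q = q·A = 493 × 2.2 = 1080 W.

Q ≈ 1080 W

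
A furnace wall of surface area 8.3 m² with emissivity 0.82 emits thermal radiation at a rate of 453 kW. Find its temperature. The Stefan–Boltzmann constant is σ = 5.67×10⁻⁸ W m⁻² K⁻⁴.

T ≈ 1040 K

From P = εσAT⁴, T = (P / εσA)^(1/4) = (4.53×10^5 / (0.82 × 5.67×10⁻⁸ × 8.30))^(1/4).
T = (1.17×10^12)^(1/4) = 1040 K.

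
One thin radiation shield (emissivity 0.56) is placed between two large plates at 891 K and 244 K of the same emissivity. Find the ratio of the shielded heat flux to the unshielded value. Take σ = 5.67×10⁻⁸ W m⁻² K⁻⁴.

With N identical shields there are N+1 = 2 gaps in series, each with the same radiative resistance, so the flux falls to 1/(N+1) of its unshielded value.

ratio ≈ 0.500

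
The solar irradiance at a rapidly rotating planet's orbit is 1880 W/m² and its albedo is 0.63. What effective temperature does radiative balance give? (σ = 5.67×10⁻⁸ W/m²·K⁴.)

Power absorbed = (1−a)S·πR²; power emitted = 4πR²σT⁴. Equating and cancelling πR²:
T = ((1−a)S / 4σ)^(1/4) = (696 / (4 × 5.67×10⁻⁸))^(1/4) = (3.07×10^9)^(1/4).
T = 235 K.

T ≈ 235 K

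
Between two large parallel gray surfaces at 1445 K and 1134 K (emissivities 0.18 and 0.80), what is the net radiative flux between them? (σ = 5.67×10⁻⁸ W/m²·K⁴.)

q ≈ 26400 W/m²

For two large parallel gray plates, q = σ(T₁⁴ − T₂⁴) / (1/ε₁ + 1/ε₂ − 1).
1/ε₁ + 1/ε₂ − 1 = 1/0.18 + 1/0.80 − 1 = 5.806.
T₁⁴ − T₂⁴ = 4.36×10^12 − 1.65×10^12 = 2.71×10^12 K⁴.
q = 5.67×10⁻⁸ × 2.71×10^12 / 5.806 = 26400 W/m².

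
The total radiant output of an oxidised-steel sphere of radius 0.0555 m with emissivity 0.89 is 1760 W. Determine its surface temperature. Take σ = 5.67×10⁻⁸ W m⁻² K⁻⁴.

A = 4πr² = 4π × (0.0555)² = 0.0387 m².
From P = εσAT⁴, T = (P / εσA)^(1/4) = (1760 / (0.89 × 5.67×10⁻⁸ × 0.0387))^(1/4).
T = (9.01×10^11)^(1/4) = 974 K.

T ≈ 974 K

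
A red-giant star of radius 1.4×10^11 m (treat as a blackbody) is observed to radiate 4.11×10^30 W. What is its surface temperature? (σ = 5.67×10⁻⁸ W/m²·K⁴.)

T ≈ 4140 K

A = 4πr² = 4π × (1.4×10^11)² = 2.46×10^23 m².
From P = σAT⁴, T = (P / σA)^(1/4) = (4.11×10^30 / (5.67×10⁻⁸ × 2.46×10^23))^(1/4).
T = (2.94×10^14)^(1/4) = 4140 K.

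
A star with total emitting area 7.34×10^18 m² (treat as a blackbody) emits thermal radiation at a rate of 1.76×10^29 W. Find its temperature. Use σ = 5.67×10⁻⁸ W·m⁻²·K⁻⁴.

From P = σAT⁴, T = (P / σA)^(1/4) = (1.76×10^29 / (5.67×10⁻⁸ × 7.34×10^18))^(1/4).
T = (4.23×10^17)^(1/4) = 25500 K.

T ≈ 25500 K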